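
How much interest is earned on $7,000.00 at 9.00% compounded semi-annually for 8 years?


Compound interest earned = final amount − principal.
A = P(1 + r/n)^(nt) = $7,000.00 × (1 + 0.09/2)^(2 × 8) = $14,156.59
Interest = A − P = $14,156.59 − $7,000.00 = $7,156.59

Interest = A - P = $7,156.59


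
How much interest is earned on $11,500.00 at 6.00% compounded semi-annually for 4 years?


Compound interest earned = final amount − principal.
A = P(1 + r/n)^(nt) = $11,500.00 × (1 + 0.06/2)^(2 × 4) = $14,567.86
Interest = A − P = $14,567.86 − $11,500.00 = $3,067.86

Interest = A - P = $3,067.86


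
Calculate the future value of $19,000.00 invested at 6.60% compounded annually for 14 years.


Compound interest formula: A = P(1 + r/n)^(nt)
A = $19,000.00 × (1 + 0.066/1)^(1 × 14)
Growth factor: (1 + 0.066/1)^14 = 2.4468135
A = $19,000.00 × 2.4468135
A = $46,489.46

A = P(1 + r/n)^(nt) = $46,489.46


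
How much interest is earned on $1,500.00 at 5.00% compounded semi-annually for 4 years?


Compound interest earned = final amount − principal.
A = P(1 + r/n)^(nt) = $1,500.00 × (1 + 0.05/2)^(2 × 4) = $1,827.60
Interest = A − P = $1,827.60 − $1,500.00 = $327.60

Interest = A - P = $327.60


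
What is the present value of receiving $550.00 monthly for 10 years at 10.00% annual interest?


Present value of an ordinary annuity: PV = PMT × (1 − (1 + r)^(−n)) / r
Monthly rate r = 0.1/12 ≈ 0.00833333, n = 120
PV = $550.00 × (1 − (1 + 0.1/12)^(−120)) / (0.1/12)
PV = $550.00 × 75.671163
PV = $41,619.14

PV = PMT × (1-(1+r)^(-n))/r = $41,619.14


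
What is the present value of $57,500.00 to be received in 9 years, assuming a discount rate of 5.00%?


Present value formula: PV = FV / (1 + r)^t
PV = $57,500.00 / (1 + 0.05)^9
PV = $57,500.00 / 1.5513282
PV = $37,065.01

PV = FV / (1 + r)^t = $37,065.01


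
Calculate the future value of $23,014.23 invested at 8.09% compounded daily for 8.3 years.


Compound interest formula: A = P(1 + r/n)^(nt)
A = $23,014.23 × (1 + 0.0809/365)^(365 × 8.3)
Growth factor: (1 + 0.0809/365)^3029.5 = 1.9569666
A = $23,014.23 × 1.9569666
A = $45,038.08

A = P(1 + r/n)^(nt) = $45,038.08


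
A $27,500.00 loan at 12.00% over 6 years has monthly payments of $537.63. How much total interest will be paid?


Total paid over the life of the loan = PMT × n.
Total paid = $537.63 × 72 = $38,709.36
Total interest = total paid − principal = $38,709.36 − $27,500.00 = $11,209.36

Total interest = (PMT × n) - PV = $11,209.36


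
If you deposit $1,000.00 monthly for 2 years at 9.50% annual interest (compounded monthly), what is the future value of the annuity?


Future value of an ordinary annuity: FV = PMT × ((1 + r)^n − 1) / r
Monthly rate r = 0.095/12 ≈ 0.00791667, n = 24
FV = $1,000.00 × ((1 + 0.095/12)^24 − 1) / (0.095/12)
FV = $1,000.00 × 26.3172949
FV = $26,317.29

FV = PMT × ((1+r)^n - 1)/r = $26,317.29


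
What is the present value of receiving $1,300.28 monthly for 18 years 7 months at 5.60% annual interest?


Present value of an ordinary annuity: PV = PMT × (1 − (1 + r)^(−n)) / r
Monthly rate r = 0.056/12 ≈ 0.00466667, n = 223
PV = $1,300.28 × (1 − (1 + 0.056/12)^(−223)) / (0.056/12)
PV = $1,300.28 × 138.412458
PV = $179,974.95

PV = PMT × (1-(1+r)^(-n))/r = $179,974.95


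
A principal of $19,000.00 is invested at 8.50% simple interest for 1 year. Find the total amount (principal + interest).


Total amount formula: A = P(1 + rt) = P + P·r·t
Interest: I = P × r × t = $19,000.00 × 0.085 × 1 = $1,615.00
A = P + I = $19,000.00 + $1,615.00 = $20,615.00

A = P + I = P(1 + rt) = $20,615.00


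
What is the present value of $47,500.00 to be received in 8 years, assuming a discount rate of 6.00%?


Present value formula: PV = FV / (1 + r)^t
PV = $47,500.00 / (1 + 0.06)^8
PV = $47,500.00 / 1.593848
PV = $29,802.09

PV = FV / (1 + r)^t = $29,802.09


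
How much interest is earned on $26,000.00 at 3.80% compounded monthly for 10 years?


Compound interest earned = final amount − principal.
A = P(1 + r/n)^(nt) = $26,000.00 × (1 + 0.038/12)^(12 × 10) = $37,996.58
Interest = A − P = $37,996.58 − $26,000.00 = $11,996.58

Interest = A - P = $11,996.58


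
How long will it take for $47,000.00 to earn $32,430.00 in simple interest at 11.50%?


Rearrange the simple interest formula for t:
I = P × r × t  ⇒  t = I / (P × r)
t = $32,430.00 / ($47,000.00 × 0.115)
t = 6

t = I/(P×r) = 6 years


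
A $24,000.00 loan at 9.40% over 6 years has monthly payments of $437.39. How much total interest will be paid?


Total paid over the life of the loan = PMT × n.
Total paid = $437.39 × 72 = $31,492.08
Total interest = total paid − principal = $31,492.08 − $24,000.00 = $7,492.08

Total interest = (PMT × n) - PV = $7,492.08


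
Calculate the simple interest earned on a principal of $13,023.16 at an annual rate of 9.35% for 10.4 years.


Simple interest formula: I = P × r × t
I = $13,023.16 × 0.0935 × 10.4
I = $12,663.72

I = P × r × t = $12,663.72


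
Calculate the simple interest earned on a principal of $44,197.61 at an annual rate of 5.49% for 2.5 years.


Simple interest formula: I = P × r × t
I = $44,197.61 × 0.0549 × 2.5
I = $6,066.12

I = P × r × t = $6,066.12


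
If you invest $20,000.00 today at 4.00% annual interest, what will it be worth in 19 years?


Future value formula: FV = PV × (1 + r)^t
FV = $20,000.00 × (1 + 0.04)^19
FV = $20,000.00 × 2.106849
FV = $42,136.98

FV = PV × (1 + r)^t = $42,136.98


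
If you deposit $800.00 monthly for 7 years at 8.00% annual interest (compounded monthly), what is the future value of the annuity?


Future value of an ordinary annuity: FV = PMT × ((1 + r)^n − 1) / r
Monthly rate r = 0.08/12 ≈ 0.00666667, n = 84
FV = $800.00 × ((1 + 0.08/12)^84 − 1) / (0.08/12)
FV = $800.00 × 112.113308
FV = $89,690.65

FV = PMT × ((1+r)^n - 1)/r = $89,690.65


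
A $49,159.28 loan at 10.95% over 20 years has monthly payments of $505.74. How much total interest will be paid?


Total paid over the life of the loan = PMT × n.
Total paid = $505.74 × 240 = $121,377.60
Total interest = total paid − principal = $121,377.60 − $49,159.28 = $72,218.32

Total interest = (PMT × n) - PV = $72,218.32


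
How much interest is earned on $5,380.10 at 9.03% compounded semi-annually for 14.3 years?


Compound interest earned = final amount − principal.
A = P(1 + r/n)^(nt) = $5,380.10 × (1 + 0.0903/2)^(2 × 14.3) = $19,023.88
Interest = A − P = $19,023.88 − $5,380.10 = $13,643.78

Interest = A - P = $13,643.78


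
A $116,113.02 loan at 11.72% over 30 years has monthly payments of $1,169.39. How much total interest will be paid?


Total paid over the life of the loan = PMT × n.
Total paid = $1,169.39 × 360 = $420,980.40
Total interest = total paid − principal = $420,980.40 − $116,113.02 = $304,867.38

Total interest = (PMT × n) - PV = $304,867.38


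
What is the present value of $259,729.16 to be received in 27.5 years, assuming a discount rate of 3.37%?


Present value formula: PV = FV / (1 + r)^t
PV = $259,729.16 / (1 + 0.0337)^27.5
PV = $259,729.16 / 2.4879932
PV = $104,393.03

PV = FV / (1 + r)^t = $104,393.03


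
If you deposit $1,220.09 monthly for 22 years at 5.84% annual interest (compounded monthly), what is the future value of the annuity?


Future value of an ordinary annuity: FV = PMT × ((1 + r)^n − 1) / r
Monthly rate r = 0.0584/12 ≈ 0.00486667, n = 264
FV = $1,220.09 × ((1 + 0.0584/12)^264 − 1) / (0.0584/12)
FV = $1,220.09 × 534.801514
FV = $652,505.98

FV = PMT × ((1+r)^n - 1)/r = $652,505.98


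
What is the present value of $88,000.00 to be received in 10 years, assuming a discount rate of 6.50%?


Present value formula: PV = FV / (1 + r)^t
PV = $88,000.00 / (1 + 0.065)^10
PV = $88,000.00 / 1.8771375
PV = $46,879.89

PV = FV / (1 + r)^t = $46,879.89


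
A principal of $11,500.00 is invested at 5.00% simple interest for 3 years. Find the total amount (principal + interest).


Total amount formula: A = P(1 + rt) = P + P·r·t
Interest: I = P × r × t = $11,500.00 × 0.05 × 3 = $1,725.00
A = P + I = $11,500.00 + $1,725.00 = $13,225.00

A = P + I = P(1 + rt) = $13,225.00


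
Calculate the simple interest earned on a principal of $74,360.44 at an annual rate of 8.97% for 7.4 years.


Simple interest formula: I = P × r × t
I = $74,360.44 × 0.0897 × 7.4
I = $49,358.97

I = P × r × t = $49,358.97


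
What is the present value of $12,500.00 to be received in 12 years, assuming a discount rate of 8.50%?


Present value formula: PV = FV / (1 + r)^t
PV = $12,500.00 / (1 + 0.085)^12
PV = $12,500.00 / 2.661686
PV = $4,696.27

PV = FV / (1 + r)^t = $4,696.27


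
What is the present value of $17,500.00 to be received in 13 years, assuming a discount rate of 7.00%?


Present value formula: PV = FV / (1 + r)^t
PV = $17,500.00 / (1 + 0.07)^13
PV = $17,500.00 / 2.409845
PV = $7,261.88

PV = FV / (1 + r)^t = $7,261.88


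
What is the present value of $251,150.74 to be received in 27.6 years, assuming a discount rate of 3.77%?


Present value formula: PV = FV / (1 + r)^t
PV = $251,150.74 / (1 + 0.0377)^27.6
PV = $251,150.74 / 2.777040
PV = $90,438.29

PV = FV / (1 + r)^t = $90,438.29


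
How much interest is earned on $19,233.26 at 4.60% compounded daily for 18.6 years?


Compound interest earned = final amount − principal.
A = P(1 + r/n)^(nt) = $19,233.26 × (1 + 0.046/365)^(365 × 18.6) = $45,249.30
Interest = A − P = $45,249.30 − $19,233.26 = $26,016.04

Interest = A - P = $26,016.04


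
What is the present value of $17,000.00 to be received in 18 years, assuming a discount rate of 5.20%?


Present value formula: PV = FV / (1 + r)^t
PV = $17,000.00 / (1 + 0.052)^18
PV = $17,000.00 / 2.490481
PV = $6,825.99

PV = FV / (1 + r)^t = $6,825.99


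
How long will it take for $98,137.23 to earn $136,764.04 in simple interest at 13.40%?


Rearrange the simple interest formula for t:
I = P × r × t  ⇒  t = I / (P × r)
t = $136,764.04 / ($98,137.23 × 0.134)
t = 10.4

t = I/(P×r) = 10.4 years


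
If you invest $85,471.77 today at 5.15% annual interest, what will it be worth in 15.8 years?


Future value formula: FV = PV × (1 + r)^t
FV = $85,471.77 × (1 + 0.0515)^15.8
FV = $85,471.77 × 2.210989
FV = $188,977.14

FV = PV × (1 + r)^t = $188,977.14


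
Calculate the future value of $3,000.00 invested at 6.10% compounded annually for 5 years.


Compound interest formula: A = P(1 + r/n)^(nt)
A = $3,000.00 × (1 + 0.061/1)^(1 × 5)
Growth factor: (1 + 0.061/1)^5 = 1.344550
A = $3,000.00 × 1.344550
A = $4,033.65

A = P(1 + r/n)^(nt) = $4,033.65


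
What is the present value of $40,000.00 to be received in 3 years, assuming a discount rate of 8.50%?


Present value formula: PV = FV / (1 + r)^t
PV = $40,000.00 / (1 + 0.085)^3
PV = $40,000.00 / 1.2772891
PV = $31,316.32

PV = FV / (1 + r)^t = $31,316.32


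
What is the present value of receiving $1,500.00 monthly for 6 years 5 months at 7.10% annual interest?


Present value of an ordinary annuity: PV = PMT × (1 − (1 + r)^(−n)) / r
Monthly rate r = 0.071/12 ≈ 0.00591667, n = 77
PV = $1,500.00 × (1 − (1 + 0.071/12)^(−77)) / (0.071/12)
PV = $1,500.00 × 61.702008
PV = $92,553.01

PV = PMT × (1-(1+r)^(-n))/r = $92,553.01


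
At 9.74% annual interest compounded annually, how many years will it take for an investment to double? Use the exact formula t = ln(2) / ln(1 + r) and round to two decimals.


Doubling condition: (1 + r)^t = 2
Take ln of both sides: t × ln(1 + r) = ln(2)
t = ln(2) / ln(1 + r)
t = 0.693147 / 0.092944
t = 7.46

t = ln(2) / ln(1 + r) = 7.46 years


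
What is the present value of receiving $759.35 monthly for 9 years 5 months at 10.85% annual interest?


Present value of an ordinary annuity: PV = PMT × (1 − (1 + r)^(−n)) / r
Monthly rate r = 0.1085/12 ≈ 0.00904167, n = 113
PV = $759.35 × (1 − (1 + 0.1085/12)^(−113)) / (0.1085/12)
PV = $759.35 × 70.602467
PV = $53,611.98

PV = PMT × (1-(1+r)^(-n))/r = $53,611.98


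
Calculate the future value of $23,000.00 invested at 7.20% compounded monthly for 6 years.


Compound interest formula: A = P(1 + r/n)^(nt)
A = $23,000.00 × (1 + 0.072/12)^(12 × 6)
Growth factor: (1 + 0.072/12)^72 = 1.5383481
A = $23,000.00 × 1.5383481
A = $35,382.01

A = P(1 + r/n)^(nt) = $35,382.01


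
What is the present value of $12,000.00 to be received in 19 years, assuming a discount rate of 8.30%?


Present value formula: PV = FV / (1 + r)^t
PV = $12,000.00 / (1 + 0.083)^19
PV = $12,000.00 / 4.549259
PV = $2,637.79

PV = FV / (1 + r)^t = $2,637.79


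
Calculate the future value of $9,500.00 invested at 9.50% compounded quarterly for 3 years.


Compound interest formula: A = P(1 + r/n)^(nt)
A = $9,500.00 × (1 + 0.095/4)^(4 × 3)
Growth factor: (1 + 0.095/4)^12 = 1.325339
A = $9,500.00 × 1.325339
A = $12,590.72

A = P(1 + r/n)^(nt) = $12,590.72


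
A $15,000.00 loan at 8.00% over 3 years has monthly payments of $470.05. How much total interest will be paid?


Total paid over the life of the loan = PMT × n.
Total paid = $470.05 × 36 = $16,921.80
Total interest = total paid − principal = $16,921.80 − $15,000.00 = $1,921.80

Total interest = (PMT × n) - PV = $1,921.80


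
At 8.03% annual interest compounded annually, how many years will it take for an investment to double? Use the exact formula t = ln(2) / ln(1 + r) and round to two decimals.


Doubling condition: (1 + r)^t = 2
Take ln of both sides: t × ln(1 + r) = ln(2)
t = ln(2) / ln(1 + r)
t = 0.693147 / 0.077239
t = 8.97

t = ln(2) / ln(1 + r) = 8.97 years


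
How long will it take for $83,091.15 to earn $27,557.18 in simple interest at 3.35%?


Rearrange the simple interest formula for t:
I = P × r × t  ⇒  t = I / (P × r)
t = $27,557.18 / ($83,091.15 × 0.0335)
t = 9.9

t = I/(P×r) = 9.9 years


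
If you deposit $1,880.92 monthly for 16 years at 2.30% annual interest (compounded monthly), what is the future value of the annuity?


Future value of an ordinary annuity: FV = PMT × ((1 + r)^n − 1) / r
Monthly rate r = 0.023/12 ≈ 0.00191667, n = 192
FV = $1,880.92 × ((1 + 0.023/12)^192 − 1) / (0.023/12)
FV = $1,880.92 × 231.826034
FV = $436,046.22

FV = PMT × ((1+r)^n - 1)/r = $436,046.22


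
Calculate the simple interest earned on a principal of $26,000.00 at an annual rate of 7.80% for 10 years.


Simple interest formula: I = P × r × t
I = $26,000.00 × 0.078 × 10
I = $20,280.00

I = P × r × t = $20,280.00


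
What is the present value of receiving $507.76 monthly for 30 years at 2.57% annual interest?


Present value of an ordinary annuity: PV = PMT × (1 − (1 + r)^(−n)) / r
Monthly rate r = 0.0257/12 ≈ 0.00214167, n = 360
PV = $507.76 × (1 − (1 + 0.0257/12)^(−360)) / (0.0257/12)
PV = $507.76 × 250.771150
PV = $127,331.56

PV = PMT × (1-(1+r)^(-n))/r = $127,331.56


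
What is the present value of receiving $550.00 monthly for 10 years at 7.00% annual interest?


Present value of an ordinary annuity: PV = PMT × (1 − (1 + r)^(−n)) / r
Monthly rate r = 0.07/12 ≈ 0.00583333, n = 120
PV = $550.00 × (1 − (1 + 0.07/12)^(−120)) / (0.07/12)
PV = $550.00 × 86.126354
PV = $47,369.49

PV = PMT × (1-(1+r)^(-n))/r = $47,369.49


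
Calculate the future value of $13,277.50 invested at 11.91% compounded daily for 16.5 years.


Compound interest formula: A = P(1 + r/n)^(nt)
A = $13,277.50 × (1 + 0.1191/365)^(365 × 16.5)
Growth factor: (1 + 0.1191/365)^6022.5 = 7.133696
A = $13,277.50 × 7.133696
A = $94,717.65

A = P(1 + r/n)^(nt) = $94,717.65


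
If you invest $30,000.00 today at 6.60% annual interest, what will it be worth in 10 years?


Future value formula: FV = PV × (1 + r)^t
FV = $30,000.00 × (1 + 0.066)^10
FV = $30,000.00 × 1.8948378
FV = $56,845.13

FV = PV × (1 + r)^t = $56,845.13


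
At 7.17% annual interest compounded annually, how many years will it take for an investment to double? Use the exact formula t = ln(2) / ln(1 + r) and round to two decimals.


Doubling condition: (1 + r)^t = 2
Take ln of both sides: t × ln(1 + r) = ln(2)
t = ln(2) / ln(1 + r)
t = 0.693147 / 0.069246
t = 10.01

t = ln(2) / ln(1 + r) = 10.01 years


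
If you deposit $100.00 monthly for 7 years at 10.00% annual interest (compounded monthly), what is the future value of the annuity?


Future value of an ordinary annuity: FV = PMT × ((1 + r)^n − 1) / r
Monthly rate r = 0.1/12 ≈ 0.00833333, n = 84
FV = $100.00 × ((1 + 0.1/12)^84 − 1) / (0.1/12)
FV = $100.00 × 120.950418
FV = $12,095.04

FV = PMT × ((1+r)^n - 1)/r = $12,095.04


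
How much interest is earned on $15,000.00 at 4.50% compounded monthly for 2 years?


Compound interest earned = final amount − principal.
A = P(1 + r/n)^(nt) = $15,000.00 × (1 + 0.045/12)^(12 × 2) = $16,409.85
Interest = A − P = $16,409.85 − $15,000.00 = $1,409.85

Interest = A - P = $1,409.85


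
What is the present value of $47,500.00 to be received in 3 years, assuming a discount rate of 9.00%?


Present value formula: PV = FV / (1 + r)^t
PV = $47,500.00 / (1 + 0.09)^3
PV = $47,500.00 / 1.295029
PV = $36,678.72

PV = FV / (1 + r)^t = $36,678.72


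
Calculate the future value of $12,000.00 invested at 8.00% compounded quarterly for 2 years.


Compound interest formula: A = P(1 + r/n)^(nt)
A = $12,000.00 × (1 + 0.08/4)^(4 × 2)
Growth factor: (1 + 0.08/4)^8 = 1.171659
A = $12,000.00 × 1.171659
A = $14,059.91

A = P(1 + r/n)^(nt) = $14,059.91


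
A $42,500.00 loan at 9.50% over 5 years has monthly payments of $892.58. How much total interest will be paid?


Total paid over the life of the loan = PMT × n.
Total paid = $892.58 × 60 = $53,554.80
Total interest = total paid − principal = $53,554.80 − $42,500.00 = $11,054.80

Total interest = (PMT × n) - PV = $11,054.80


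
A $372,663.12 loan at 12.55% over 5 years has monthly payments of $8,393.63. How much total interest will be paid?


Total paid over the life of the loan = PMT × n.
Total paid = $8,393.63 × 60 = $503,617.80
Total interest = total paid − principal = $503,617.80 − $372,663.12 = $130,954.68

Total interest = (PMT × n) - PV = $130,954.68


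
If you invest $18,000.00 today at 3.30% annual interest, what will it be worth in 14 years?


Future value formula: FV = PV × (1 + r)^t
FV = $18,000.00 × (1 + 0.033)^14
FV = $18,000.00 × 1.5754496
FV = $28,358.09

FV = PV × (1 + r)^t = $28,358.09


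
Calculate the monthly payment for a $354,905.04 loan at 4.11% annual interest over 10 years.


Loan payment formula: PMT = PV × r / (1 − (1 + r)^(−n))
Monthly rate r = 0.0411/12 = 0.003425, n = 120 months
Denominator: 1 − (1 + 0.0411/12)^(−120) = 0.3365473
PMT = $354,905.04 × (0.0411/12) / 0.3365473
PMT = $3,611.82 per month

PMT = PV × r / (1-(1+r)^(-n)) = $3,611.82/month


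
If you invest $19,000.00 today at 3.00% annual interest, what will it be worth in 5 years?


Future value formula: FV = PV × (1 + r)^t
FV = $19,000.00 × (1 + 0.03)^5
FV = $19,000.00 × 1.159274
FV = $22,026.21

FV = PV × (1 + r)^t = $22,026.21


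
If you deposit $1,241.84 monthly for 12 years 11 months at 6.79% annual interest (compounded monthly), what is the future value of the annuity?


Future value of an ordinary annuity: FV = PMT × ((1 + r)^n − 1) / r
Monthly rate r = 0.0679/12 ≈ 0.00565833, n = 155
FV = $1,241.84 × ((1 + 0.0679/12)^155 − 1) / (0.0679/12)
FV = $1,241.84 × 247.041518
FV = $306,786.04

FV = PMT × ((1+r)^n - 1)/r = $306,786.04


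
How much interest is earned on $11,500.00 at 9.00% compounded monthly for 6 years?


Compound interest earned = final amount − principal.
A = P(1 + r/n)^(nt) = $11,500.00 × (1 + 0.09/12)^(12 × 6) = $19,694.36
Interest = A − P = $19,694.36 − $11,500.00 = $8,194.36

Interest = A - P = $8,194.36


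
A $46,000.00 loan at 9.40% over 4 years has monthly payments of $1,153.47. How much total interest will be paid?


Total paid over the life of the loan = PMT × n.
Total paid = $1,153.47 × 48 = $55,366.56
Total interest = total paid − principal = $55,366.56 − $46,000.00 = $9,366.56

Total interest = (PMT × n) - PV = $9,366.56


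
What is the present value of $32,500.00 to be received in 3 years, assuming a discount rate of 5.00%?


Present value formula: PV = FV / (1 + r)^t
PV = $32,500.00 / (1 + 0.05)^3
PV = $32,500.00 / 1.157625
PV = $28,074.72

PV = FV / (1 + r)^t = $28,074.72


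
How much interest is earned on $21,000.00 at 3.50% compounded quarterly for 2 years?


Compound interest earned = final amount − principal.
A = P(1 + r/n)^(nt) = $21,000.00 × (1 + 0.035/4)^(4 × 2) = $22,515.82
Interest = A − P = $22,515.82 − $21,000.00 = $1,515.82

Interest = A - P = $1,515.82


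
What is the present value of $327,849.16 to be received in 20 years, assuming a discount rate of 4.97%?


Present value formula: PV = FV / (1 + r)^t
PV = $327,849.16 / (1 + 0.0497)^20
PV = $327,849.16 / 2.638177
PV = $124,271.10

PV = FV / (1 + r)^t = $124,271.10


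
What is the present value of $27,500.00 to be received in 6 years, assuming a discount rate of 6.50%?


Present value formula: PV = FV / (1 + r)^t
PV = $27,500.00 / (1 + 0.065)^6
PV = $27,500.00 / 1.459142
PV = $18,846.69

PV = FV / (1 + r)^t = $18,846.69


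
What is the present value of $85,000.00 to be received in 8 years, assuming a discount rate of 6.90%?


Present value formula: PV = FV / (1 + r)^t
PV = $85,000.00 / (1 + 0.069)^8
PV = $85,000.00 / 1.705382
PV = $49,842.21

PV = FV / (1 + r)^t = $49,842.21


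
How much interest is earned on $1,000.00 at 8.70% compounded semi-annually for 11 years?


Compound interest earned = final amount − principal.
A = P(1 + r/n)^(nt) = $1,000.00 × (1 + 0.087/2)^(2 × 11) = $2,551.73
Interest = A − P = $2,551.73 − $1,000.00 = $1,551.73

Interest = A - P = $1,551.73


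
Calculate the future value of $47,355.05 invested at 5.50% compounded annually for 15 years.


Compound interest formula: A = P(1 + r/n)^(nt)
A = $47,355.05 × (1 + 0.055/1)^(1 × 15)
Growth factor: (1 + 0.055/1)^15 = 2.2324765
A = $47,355.05 × 2.2324765
A = $105,719.04

A = P(1 + r/n)^(nt) = $105,719.04


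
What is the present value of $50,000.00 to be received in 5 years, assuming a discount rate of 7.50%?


Present value formula: PV = FV / (1 + r)^t
PV = $50,000.00 / (1 + 0.075)^5
PV = $50,000.00 / 1.4356293
PV = $34,827.93

PV = FV / (1 + r)^t = $34,827.93


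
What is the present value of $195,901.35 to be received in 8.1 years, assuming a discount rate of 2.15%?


Present value formula: PV = FV / (1 + r)^t
PV = $195,901.35 / (1 + 0.0215)^8.1
PV = $195,901.35 / 1.1880393
PV = $164,894.67

PV = FV / (1 + r)^t = $164,894.67


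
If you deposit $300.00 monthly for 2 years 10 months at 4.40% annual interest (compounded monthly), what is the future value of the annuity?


Future value of an ordinary annuity: FV = PMT × ((1 + r)^n − 1) / r
Monthly rate r = 0.044/12 ≈ 0.00366667, n = 34
FV = $300.00 × ((1 + 0.044/12)^34 − 1) / (0.044/12)
FV = $300.00 × 36.139789
FV = $10,841.94

FV = PMT × ((1+r)^n - 1)/r = $10,841.94


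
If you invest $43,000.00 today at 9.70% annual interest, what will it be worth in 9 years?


Future value formula: FV = PV × (1 + r)^t
FV = $43,000.00 × (1 + 0.097)^9
FV = $43,000.00 × 2.3006982
FV = $98,930.02

FV = PV × (1 + r)^t = $98,930.02


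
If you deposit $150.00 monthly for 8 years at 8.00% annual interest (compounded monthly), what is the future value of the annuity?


Future value of an ordinary annuity: FV = PMT × ((1 + r)^n − 1) / r
Monthly rate r = 0.08/12 ≈ 0.00666667, n = 96
FV = $150.00 × ((1 + 0.08/12)^96 − 1) / (0.08/12)
FV = $150.00 × 133.868583
FV = $20,080.29

FV = PMT × ((1+r)^n - 1)/r = $20,080.29


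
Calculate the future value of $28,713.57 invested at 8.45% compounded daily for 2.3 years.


Compound interest formula: A = P(1 + r/n)^(nt)
A = $28,713.57 × (1 + 0.0845/365)^(365 × 2.3)
Growth factor: (1 + 0.0845/365)^839.5 = 1.214494
A = $28,713.57 × 1.214494
A = $34,872.46

A = P(1 + r/n)^(nt) = $34,872.46


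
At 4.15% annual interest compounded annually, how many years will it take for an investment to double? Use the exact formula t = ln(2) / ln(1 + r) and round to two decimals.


Doubling condition: (1 + r)^t = 2
Take ln of both sides: t × ln(1 + r) = ln(2)
t = ln(2) / ln(1 + r)
t = 0.693147 / 0.040662
t = 17.05

t = ln(2) / ln(1 + r) = 17.05 years


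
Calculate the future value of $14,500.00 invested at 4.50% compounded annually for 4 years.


Compound interest formula: A = P(1 + r/n)^(nt)
A = $14,500.00 × (1 + 0.045/1)^(1 × 4)
Growth factor: (1 + 0.045/1)^4 = 1.1925186
A = $14,500.00 × 1.1925186
A = $17,291.52

A = P(1 + r/n)^(nt) = $17,291.52


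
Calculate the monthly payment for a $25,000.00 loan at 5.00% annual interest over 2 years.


Loan payment formula: PMT = PV × r / (1 − (1 + r)^(−n))
Monthly rate r = 0.05/12 ≈ 0.00416667, n = 24 months
Denominator: 1 − (1 + 0.05/12)^(−24) = 0.094975
PMT = $25,000.00 × (0.05/12) / 0.094975
PMT = $1,096.78 per month

PMT = PV × r / (1-(1+r)^(-n)) = $1,096.78/month


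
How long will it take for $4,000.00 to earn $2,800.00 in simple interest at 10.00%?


Rearrange the simple interest formula for t:
I = P × r × t  ⇒  t = I / (P × r)
t = $2,800.00 / ($4,000.00 × 0.1)
t = 7

t = I/(P×r) = 7 years


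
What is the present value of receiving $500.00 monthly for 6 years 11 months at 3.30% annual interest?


Present value of an ordinary annuity: PV = PMT × (1 − (1 + r)^(−n)) / r
Monthly rate r = 0.033/12 = 0.00275, n = 83
PV = $500.00 × (1 − (1 + 0.033/12)^(−83)) / (0.033/12)
PV = $500.00 × 74.118316
PV = $37,059.16

PV = PMT × (1-(1+r)^(-n))/r = $37,059.16


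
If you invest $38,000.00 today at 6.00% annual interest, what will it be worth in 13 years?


Future value formula: FV = PV × (1 + r)^t
FV = $38,000.00 × (1 + 0.06)^13
FV = $38,000.00 × 2.13292826
FV = $81,051.27

FV = PV × (1 + r)^t = $81,051.27


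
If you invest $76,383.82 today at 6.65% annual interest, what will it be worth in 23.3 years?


Future value formula: FV = PV × (1 + r)^t
FV = $76,383.82 × (1 + 0.0665)^23.3
FV = $76,383.82 × 4.482167
FV = $342,365.04

FV = PV × (1 + r)^t = $342,365.04


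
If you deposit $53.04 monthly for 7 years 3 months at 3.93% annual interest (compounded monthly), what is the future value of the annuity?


Future value of an ordinary annuity: FV = PMT × ((1 + r)^n − 1) / r
Monthly rate r = 0.0393/12 = 0.003275, n = 87
FV = $53.04 × ((1 + 0.0393/12)^87 − 1) / (0.0393/12)
FV = $53.04 × 100.471274
FV = $5,329.00

FV = PMT × ((1+r)^n - 1)/r = $5,329.00


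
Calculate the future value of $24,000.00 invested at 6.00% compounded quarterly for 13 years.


Compound interest formula: A = P(1 + r/n)^(nt)
A = $24,000.00 × (1 + 0.06/4)^(4 × 13)
Growth factor: (1 + 0.06/4)^52 = 2.1688734
A = $24,000.00 × 2.1688734
A = $52,052.96

A = P(1 + r/n)^(nt) = $52,052.96


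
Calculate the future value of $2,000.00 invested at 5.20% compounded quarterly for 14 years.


Compound interest formula: A = P(1 + r/n)^(nt)
A = $2,000.00 × (1 + 0.052/4)^(4 × 14)
Growth factor: (1 + 0.052/4)^56 = 2.061242
A = $2,000.00 × 2.061242
A = $4,122.48

A = P(1 + r/n)^(nt) = $4,122.48


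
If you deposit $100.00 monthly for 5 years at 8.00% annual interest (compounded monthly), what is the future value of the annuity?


Future value of an ordinary annuity: FV = PMT × ((1 + r)^n − 1) / r
Monthly rate r = 0.08/12 ≈ 0.00666667, n = 60
FV = $100.00 × ((1 + 0.08/12)^60 − 1) / (0.08/12)
FV = $100.00 × 73.476856
FV = $7,347.69

FV = PMT × ((1+r)^n - 1)/r = $7,347.69


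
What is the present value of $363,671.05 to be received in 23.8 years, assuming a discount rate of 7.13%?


Present value formula: PV = FV / (1 + r)^t
PV = $363,671.05 / (1 + 0.0713)^23.8
PV = $363,671.05 / 5.150914
PV = $70,603.21

PV = FV / (1 + r)^t = $70,603.21


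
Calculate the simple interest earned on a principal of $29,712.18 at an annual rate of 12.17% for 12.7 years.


Simple interest formula: I = P × r × t
I = $29,712.18 × 0.1217 × 12.7
I = $45,922.85

I = P × r × t = $45,922.85


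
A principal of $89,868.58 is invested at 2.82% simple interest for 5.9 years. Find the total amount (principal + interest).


Total amount formula: A = P(1 + rt) = P + P·r·t
Interest: I = P × r × t = $89,868.58 × 0.0282 × 5.9 = $14,952.33
A = P + I = $89,868.58 + $14,952.33 = $104,820.91

A = P + I = P(1 + rt) = $104,820.91


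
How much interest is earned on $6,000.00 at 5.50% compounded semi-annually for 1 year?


Compound interest earned = final amount − principal.
A = P(1 + r/n)^(nt) = $6,000.00 × (1 + 0.055/2)^(2 × 1) = $6,334.54
Interest = A − P = $6,334.54 − $6,000.00 = $334.54

Interest = A - P = $334.54


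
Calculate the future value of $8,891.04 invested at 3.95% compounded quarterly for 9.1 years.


Compound interest formula: A = P(1 + r/n)^(nt)
A = $8,891.04 × (1 + 0.0395/4)^(4 × 9.1)
Growth factor: (1 + 0.0395/4)^36.4 = 1.4300177
A = $8,891.04 × 1.4300177
A = $12,714.34

A = P(1 + r/n)^(nt) = $12,714.34


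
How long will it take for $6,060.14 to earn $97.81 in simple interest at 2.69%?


Rearrange the simple interest formula for t:
I = P × r × t  ⇒  t = I / (P × r)
t = $97.81 / ($6,060.14 × 0.0269)
t = 0.6

t = I/(P×r) = 0.6 years


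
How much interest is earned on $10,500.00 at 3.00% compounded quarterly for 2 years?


Compound interest earned = final amount − principal.
A = P(1 + r/n)^(nt) = $10,500.00 × (1 + 0.03/4)^(4 × 2) = $11,146.79
Interest = A − P = $11,146.79 − $10,500.00 = $646.79

Interest = A - P = $646.79


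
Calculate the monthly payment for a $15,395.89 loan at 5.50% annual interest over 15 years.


Loan payment formula: PMT = PV × r / (1 − (1 + r)^(−n))
Monthly rate r = 0.055/12 ≈ 0.00458333, n = 180 months
Denominator: 1 − (1 + 0.055/12)^(−180) = 0.560938
PMT = $15,395.89 × (0.055/12) / 0.560938
PMT = $125.80 per month

PMT = PV × r / (1-(1+r)^(-n)) = $125.80/month


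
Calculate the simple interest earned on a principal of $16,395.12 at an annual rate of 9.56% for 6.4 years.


Simple interest formula: I = P × r × t
I = $16,395.12 × 0.0956 × 6.4
I = $10,031.19

I = P × r × t = $10,031.19


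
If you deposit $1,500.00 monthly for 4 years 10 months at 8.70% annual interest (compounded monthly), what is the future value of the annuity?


Future value of an ordinary annuity: FV = PMT × ((1 + r)^n − 1) / r
Monthly rate r = 0.087/12 = 0.00725, n = 58
FV = $1,500.00 × ((1 + 0.087/12)^58 − 1) / (0.087/12)
FV = $1,500.00 × 71.781315
FV = $107,671.97

FV = PMT × ((1+r)^n - 1)/r = $107,671.97


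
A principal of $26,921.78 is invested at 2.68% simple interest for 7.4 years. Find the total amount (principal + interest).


Total amount formula: A = P(1 + rt) = P + P·r·t
Interest: I = P × r × t = $26,921.78 × 0.0268 × 7.4 = $5,339.13
A = P + I = $26,921.78 + $5,339.13 = $32,260.91

A = P + I = P(1 + rt) = $32,260.91


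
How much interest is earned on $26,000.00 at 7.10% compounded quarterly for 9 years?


Compound interest earned = final amount − principal.
A = P(1 + r/n)^(nt) = $26,000.00 × (1 + 0.071/4)^(4 × 9) = $48,983.90
Interest = A − P = $48,983.90 − $26,000.00 = $22,983.90

Interest = A - P = $22,983.90


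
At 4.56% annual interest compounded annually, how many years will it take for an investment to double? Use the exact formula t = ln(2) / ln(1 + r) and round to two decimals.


Doubling condition: (1 + r)^t = 2
Take ln of both sides: t × ln(1 + r) = ln(2)
t = ln(2) / ln(1 + r)
t = 0.693147 / 0.044591
t = 15.54

t = ln(2) / ln(1 + r) = 15.54 years


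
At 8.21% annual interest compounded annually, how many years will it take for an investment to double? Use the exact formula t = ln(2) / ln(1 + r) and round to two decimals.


Doubling condition: (1 + r)^t = 2
Take ln of both sides: t × ln(1 + r) = ln(2)
t = ln(2) / ln(1 + r)
t = 0.693147 / 0.078904
t = 8.78

t = ln(2) / ln(1 + r) = 8.78 years


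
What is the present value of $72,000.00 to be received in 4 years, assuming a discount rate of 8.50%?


Present value formula: PV = FV / (1 + r)^t
PV = $72,000.00 / (1 + 0.085)^4
PV = $72,000.00 / 1.3858587
PV = $51,953.35

PV = FV / (1 + r)^t = $51,953.35


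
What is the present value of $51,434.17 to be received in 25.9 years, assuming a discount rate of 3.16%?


Present value formula: PV = FV / (1 + r)^t
PV = $51,434.17 / (1 + 0.0316)^25.9
PV = $51,434.17 / 2.238430
PV = $22,977.79

PV = FV / (1 + r)^t = $22,977.79


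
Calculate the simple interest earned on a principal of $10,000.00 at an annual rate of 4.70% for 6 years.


Simple interest formula: I = P × r × t
I = $10,000.00 × 0.047 × 6
I = $2,820.00

I = P × r × t = $2,820.00


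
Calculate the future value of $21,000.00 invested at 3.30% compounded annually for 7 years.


Compound interest formula: A = P(1 + r/n)^(nt)
A = $21,000.00 × (1 + 0.033/1)^(1 × 7)
Growth factor: (1 + 0.033/1)^7 = 1.255169
A = $21,000.00 × 1.255169
A = $26,358.55

A = P(1 + r/n)^(nt) = $26,358.55


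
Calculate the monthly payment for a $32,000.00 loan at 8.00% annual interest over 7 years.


Loan payment formula: PMT = PV × r / (1 − (1 + r)^(−n))
Monthly rate r = 0.08/12 ≈ 0.00666667, n = 84 months
Denominator: 1 − (1 + 0.08/12)^(−84) = 0.427728
PMT = $32,000.00 × (0.08/12) / 0.427728
PMT = $498.76 per month

PMT = PV × r / (1-(1+r)^(-n)) = $498.76/month


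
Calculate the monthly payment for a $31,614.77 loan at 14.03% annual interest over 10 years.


Loan payment formula: PMT = PV × r / (1 − (1 + r)^(−n))
Monthly rate r = 0.1403/12 ≈ 0.01169167, n = 120 months
Denominator: 1 − (1 + 0.1403/12)^(−120) = 0.752133
PMT = $31,614.77 × (0.1403/12) / 0.752133
PMT = $491.44 per month

PMT = PV × r / (1-(1+r)^(-n)) = $491.44/month


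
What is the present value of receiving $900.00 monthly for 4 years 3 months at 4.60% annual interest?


Present value of an ordinary annuity: PV = PMT × (1 − (1 + r)^(−n)) / r
Monthly rate r = 0.046/12 ≈ 0.00383333, n = 51
PV = $900.00 × (1 − (1 + 0.046/12)^(−51)) / (0.046/12)
PV = $900.00 × 46.244143
PV = $41,619.73

PV = PMT × (1-(1+r)^(-n))/r = $41,619.73


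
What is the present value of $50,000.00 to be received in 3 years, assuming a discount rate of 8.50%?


Present value formula: PV = FV / (1 + r)^t
PV = $50,000.00 / (1 + 0.085)^3
PV = $50,000.00 / 1.277289125
PV = $39,145.40

PV = FV / (1 + r)^t = $39,145.40


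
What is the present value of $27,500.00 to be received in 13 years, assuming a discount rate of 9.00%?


Present value formula: PV = FV / (1 + r)^t
PV = $27,500.00 / (1 + 0.09)^13
PV = $27,500.00 / 3.065805
PV = $8,969.91

PV = FV / (1 + r)^t = $8,969.91


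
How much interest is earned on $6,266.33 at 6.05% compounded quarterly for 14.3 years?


Compound interest earned = final amount − principal.
A = P(1 + r/n)^(nt) = $6,266.33 × (1 + 0.0605/4)^(4 × 14.3) = $14,788.70
Interest = A − P = $14,788.70 − $6,266.33 = $8,522.37

Interest = A - P = $8,522.37


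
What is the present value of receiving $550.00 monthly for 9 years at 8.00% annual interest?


Present value of an ordinary annuity: PV = PMT × (1 − (1 + r)^(−n)) / r
Monthly rate r = 0.08/12 ≈ 0.00666667, n = 108
PV = $550.00 × (1 − (1 + 0.08/12)^(−108)) / (0.08/12)
PV = $550.00 × 76.812497
PV = $42,246.87

PV = PMT × (1-(1+r)^(-n))/r = $42,246.87


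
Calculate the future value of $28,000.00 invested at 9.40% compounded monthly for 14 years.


Compound interest formula: A = P(1 + r/n)^(nt)
A = $28,000.00 × (1 + 0.094/12)^(12 × 14)
Growth factor: (1 + 0.094/12)^168 = 3.7094085
A = $28,000.00 × 3.7094085
A = $103,863.44

A = P(1 + r/n)^(nt) = $103,863.44


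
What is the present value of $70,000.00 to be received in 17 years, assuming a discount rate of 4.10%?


Present value formula: PV = FV / (1 + r)^t
PV = $70,000.00 / (1 + 0.041)^17
PV = $70,000.00 / 1.9799873
PV = $35,353.76

PV = FV / (1 + r)^t = $35,353.76


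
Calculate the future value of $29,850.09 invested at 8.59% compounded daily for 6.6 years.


Compound interest formula: A = P(1 + r/n)^(nt)
A = $29,850.09 × (1 + 0.0859/365)^(365 × 6.6)
Growth factor: (1 + 0.0859/365)^2409 = 1.7627468
A = $29,850.09 × 1.7627468
A = $52,618.15

A = P(1 + r/n)^(nt) = $52,618.15


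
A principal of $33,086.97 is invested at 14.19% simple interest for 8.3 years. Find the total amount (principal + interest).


Total amount formula: A = P(1 + rt) = P + P·r·t
Interest: I = P × r × t = $33,086.97 × 0.1419 × 8.3 = $38,968.84
A = P + I = $33,086.97 + $38,968.84 = $72,055.81

A = P + I = P(1 + rt) = $72,055.81


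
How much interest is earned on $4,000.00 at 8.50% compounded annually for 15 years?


Compound interest earned = final amount − principal.
A = P(1 + r/n)^(nt) = $4,000.00 × (1 + 0.085/1)^(1 × 15) = $13,598.97
Interest = A − P = $13,598.97 − $4,000.00 = $9,598.97

Interest = A - P = $9,598.97


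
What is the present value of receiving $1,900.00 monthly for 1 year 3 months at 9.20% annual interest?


Present value of an ordinary annuity: PV = PMT × (1 − (1 + r)^(−n)) / r
Monthly rate r = 0.092/12 ≈ 0.00766667, n = 15
PV = $1,900.00 × (1 − (1 + 0.092/12)^(−15)) / (0.092/12)
PV = $1,900.00 × 14.118629
PV = $26,825.40

PV = PMT × (1-(1+r)^(-n))/r = $26,825.40


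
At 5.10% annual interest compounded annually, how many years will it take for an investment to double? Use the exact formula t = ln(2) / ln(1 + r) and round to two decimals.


Doubling condition: (1 + r)^t = 2
Take ln of both sides: t × ln(1 + r) = ln(2)
t = ln(2) / ln(1 + r)
t = 0.693147 / 0.049742
t = 13.93

t = ln(2) / ln(1 + r) = 13.93 years


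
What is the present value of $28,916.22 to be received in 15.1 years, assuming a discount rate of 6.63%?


Present value formula: PV = FV / (1 + r)^t
PV = $28,916.22 / (1 + 0.0663)^15.1
PV = $28,916.22 / 2.6362044
PV = $10,968.88

PV = FV / (1 + r)^t = $10,968.88


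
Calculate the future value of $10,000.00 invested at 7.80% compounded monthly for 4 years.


Compound interest formula: A = P(1 + r/n)^(nt)
A = $10,000.00 × (1 + 0.078/12)^(12 × 4)
Growth factor: (1 + 0.078/12)^48 = 1.364776
A = $10,000.00 × 1.364776
A = $13,647.76

A = P(1 + r/n)^(nt) = $13,647.76


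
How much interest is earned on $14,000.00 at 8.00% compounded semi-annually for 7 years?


Compound interest earned = final amount − principal.
A = P(1 + r/n)^(nt) = $14,000.00 × (1 + 0.08/2)^(2 × 7) = $24,243.47
Interest = A − P = $24,243.47 − $14,000.00 = $10,243.47

Interest = A - P = $10,243.47


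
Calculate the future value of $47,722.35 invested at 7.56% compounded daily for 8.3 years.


Compound interest formula: A = P(1 + r/n)^(nt)
A = $47,722.35 × (1 + 0.0756/365)^(365 × 8.3)
Growth factor: (1 + 0.0756/365)^3029.5 = 1.87276327
A = $47,722.35 × 1.87276327
A = $89,372.66

A = P(1 + r/n)^(nt) = $89,372.66


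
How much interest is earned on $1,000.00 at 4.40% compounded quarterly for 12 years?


Compound interest earned = final amount − principal.
A = P(1 + r/n)^(nt) = $1,000.00 × (1 + 0.044/4)^(4 × 12) = $1,690.66
Interest = A − P = $1,690.66 − $1,000.00 = $690.66

Interest = A - P = $690.66


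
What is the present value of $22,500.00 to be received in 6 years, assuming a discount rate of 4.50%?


Present value formula: PV = FV / (1 + r)^t
PV = $22,500.00 / (1 + 0.045)^6
PV = $22,500.00 / 1.3022601
PV = $17,277.65

PV = FV / (1 + r)^t = $17,277.65
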